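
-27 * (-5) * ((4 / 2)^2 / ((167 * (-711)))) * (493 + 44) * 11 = -354420/13193 = -26.86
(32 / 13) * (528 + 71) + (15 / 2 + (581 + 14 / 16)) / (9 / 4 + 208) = 32301871/21866 = 1477.26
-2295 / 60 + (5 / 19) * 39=-2127/76 = -27.99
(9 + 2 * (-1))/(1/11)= 77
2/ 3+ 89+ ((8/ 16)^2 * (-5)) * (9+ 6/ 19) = 17789/228 = 78.02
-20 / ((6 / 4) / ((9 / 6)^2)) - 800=-830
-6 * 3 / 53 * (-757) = 257.09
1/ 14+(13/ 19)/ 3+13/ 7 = 1721/798 = 2.16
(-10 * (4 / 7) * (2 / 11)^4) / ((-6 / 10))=3200/307461 = 0.01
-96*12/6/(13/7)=-1344/13 = -103.38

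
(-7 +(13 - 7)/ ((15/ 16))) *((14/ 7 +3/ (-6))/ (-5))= 9/50 = 0.18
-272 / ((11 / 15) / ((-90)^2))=-33048000/11 = -3004363.64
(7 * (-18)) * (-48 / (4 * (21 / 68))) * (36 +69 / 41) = 7564320/41 = 184495.61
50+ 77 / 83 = 4227/83 = 50.93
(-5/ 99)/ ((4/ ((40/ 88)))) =-0.01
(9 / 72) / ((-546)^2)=1/2384928 = 0.00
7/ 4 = 1.75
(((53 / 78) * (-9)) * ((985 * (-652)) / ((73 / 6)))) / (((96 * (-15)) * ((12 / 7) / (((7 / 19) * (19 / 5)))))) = -83392267/455520 = -183.07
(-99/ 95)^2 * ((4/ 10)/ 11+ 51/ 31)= 2554497/1398875 = 1.83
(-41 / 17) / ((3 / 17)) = -41/3 = -13.67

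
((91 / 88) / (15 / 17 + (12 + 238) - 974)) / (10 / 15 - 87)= 663/40026008 = 0.00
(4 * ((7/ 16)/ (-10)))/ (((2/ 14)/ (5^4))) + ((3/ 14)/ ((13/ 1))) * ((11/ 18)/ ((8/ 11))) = -6688379/8736 = -765.61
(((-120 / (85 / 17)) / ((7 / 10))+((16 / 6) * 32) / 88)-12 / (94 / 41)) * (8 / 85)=-3348304/922845 = -3.63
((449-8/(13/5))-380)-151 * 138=-270037/13 = -20772.08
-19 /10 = -1.90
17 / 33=0.52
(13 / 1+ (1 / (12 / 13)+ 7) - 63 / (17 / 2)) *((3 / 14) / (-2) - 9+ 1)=-110.84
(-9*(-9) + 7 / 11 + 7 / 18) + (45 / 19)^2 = 6263951/71478 = 87.63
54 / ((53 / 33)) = 1782/53 = 33.62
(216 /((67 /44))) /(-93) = -3168/2077 = -1.53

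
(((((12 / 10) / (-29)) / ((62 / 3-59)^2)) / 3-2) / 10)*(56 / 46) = -53693752/220526875 = -0.24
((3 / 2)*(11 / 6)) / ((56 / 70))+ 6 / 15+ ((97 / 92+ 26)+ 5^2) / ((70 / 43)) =461281/12880 = 35.81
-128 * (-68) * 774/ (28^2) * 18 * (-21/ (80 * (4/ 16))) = -5684256/35 = -162407.31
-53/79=-0.67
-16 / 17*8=-128/17 = -7.53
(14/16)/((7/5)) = 0.62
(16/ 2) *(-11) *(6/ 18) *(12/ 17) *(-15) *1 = 5280/17 = 310.59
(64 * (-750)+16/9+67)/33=-431381/297 = -1452.46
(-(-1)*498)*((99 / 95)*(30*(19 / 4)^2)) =1405107/4 = 351276.75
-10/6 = -1.67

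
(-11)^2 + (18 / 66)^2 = 14650/121 = 121.07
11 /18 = 0.61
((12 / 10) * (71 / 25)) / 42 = 71/875 = 0.08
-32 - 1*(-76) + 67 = 111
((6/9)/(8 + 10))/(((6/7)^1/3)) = 7/54 = 0.13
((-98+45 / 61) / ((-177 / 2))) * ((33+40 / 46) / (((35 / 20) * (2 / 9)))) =55461684/579439 = 95.72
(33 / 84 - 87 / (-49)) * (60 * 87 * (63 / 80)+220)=9390.66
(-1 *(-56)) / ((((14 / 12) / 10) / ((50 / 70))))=2400/7 = 342.86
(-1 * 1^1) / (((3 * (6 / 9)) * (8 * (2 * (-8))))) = 1/256 = 0.00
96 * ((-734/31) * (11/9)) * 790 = -204110720/93 = -2194738.92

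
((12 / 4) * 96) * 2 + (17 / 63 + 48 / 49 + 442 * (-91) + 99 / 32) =-559423061/14112 = -39641.66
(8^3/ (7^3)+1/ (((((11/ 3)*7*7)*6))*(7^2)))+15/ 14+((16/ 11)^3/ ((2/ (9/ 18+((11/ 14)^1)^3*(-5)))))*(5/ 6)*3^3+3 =-195229005/3195731 = -61.09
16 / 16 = 1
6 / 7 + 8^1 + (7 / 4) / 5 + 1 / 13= 16897/1820 = 9.28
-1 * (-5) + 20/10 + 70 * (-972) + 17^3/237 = -16118908/237 = -68012.27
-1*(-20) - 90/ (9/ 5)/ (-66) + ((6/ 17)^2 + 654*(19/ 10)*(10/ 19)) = 6436351/9537 = 674.88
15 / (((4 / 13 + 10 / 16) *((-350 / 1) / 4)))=-624/3395 = -0.18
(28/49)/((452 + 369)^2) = 4/4718287 = 0.00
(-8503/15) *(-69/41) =954.00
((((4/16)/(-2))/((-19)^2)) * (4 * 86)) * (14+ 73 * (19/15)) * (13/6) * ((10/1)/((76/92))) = -332.61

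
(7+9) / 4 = 4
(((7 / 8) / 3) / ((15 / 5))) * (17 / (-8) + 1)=-7/64 = -0.11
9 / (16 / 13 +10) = 117/146 = 0.80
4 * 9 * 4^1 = 144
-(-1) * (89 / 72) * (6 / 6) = 89/72 = 1.24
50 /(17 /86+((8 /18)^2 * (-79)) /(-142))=24729300/152119 = 162.57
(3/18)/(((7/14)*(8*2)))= 1/48 = 0.02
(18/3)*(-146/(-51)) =292/17 = 17.18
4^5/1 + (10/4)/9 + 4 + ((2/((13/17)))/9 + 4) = 241621/234 = 1032.57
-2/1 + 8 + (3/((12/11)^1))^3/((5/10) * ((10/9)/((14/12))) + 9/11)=422277/19136 = 22.07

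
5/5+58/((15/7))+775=12046/15 = 803.07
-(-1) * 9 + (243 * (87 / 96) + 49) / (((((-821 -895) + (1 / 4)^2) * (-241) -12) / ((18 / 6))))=119122179/13232926 = 9.00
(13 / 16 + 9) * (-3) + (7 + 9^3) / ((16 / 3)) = 1737/16 = 108.56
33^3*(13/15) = 31145.40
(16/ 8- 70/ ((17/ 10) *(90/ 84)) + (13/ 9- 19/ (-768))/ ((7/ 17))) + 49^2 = 649286233/274176 = 2368.14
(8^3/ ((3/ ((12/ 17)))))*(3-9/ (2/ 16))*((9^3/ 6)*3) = -51508224/17 = -3029895.53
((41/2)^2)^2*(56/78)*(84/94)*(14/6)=969236023/3666 = 264385.17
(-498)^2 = 248004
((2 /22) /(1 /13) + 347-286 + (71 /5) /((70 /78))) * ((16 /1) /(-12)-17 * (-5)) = 12563303/1925 = 6526.39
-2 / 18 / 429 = -1/3861 = 0.00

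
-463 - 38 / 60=-13909/30 = -463.63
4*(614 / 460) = 614/115 = 5.34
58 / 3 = 19.33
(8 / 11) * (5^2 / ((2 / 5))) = 45.45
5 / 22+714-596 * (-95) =1261353/22 = 57334.23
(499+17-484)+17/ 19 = 32.89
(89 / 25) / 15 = 89/375 = 0.24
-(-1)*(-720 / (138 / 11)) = -1320/23 = -57.39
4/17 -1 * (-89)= 1517/17 = 89.24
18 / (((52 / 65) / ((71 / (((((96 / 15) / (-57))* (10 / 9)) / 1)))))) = -1639035/128 = -12804.96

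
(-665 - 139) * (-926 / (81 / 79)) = 19605272/27 = 726121.19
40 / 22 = 20/11 = 1.82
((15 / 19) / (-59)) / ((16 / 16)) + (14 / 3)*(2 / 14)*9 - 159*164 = -29224485/1121 = -26070.01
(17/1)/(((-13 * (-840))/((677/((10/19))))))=218671/109200 = 2.00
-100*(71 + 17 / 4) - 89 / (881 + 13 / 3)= -19986667/2656 = -7525.10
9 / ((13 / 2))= 18/13 = 1.38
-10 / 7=-1.43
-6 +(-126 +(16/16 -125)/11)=-1576/11 = -143.27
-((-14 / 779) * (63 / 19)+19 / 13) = -1.40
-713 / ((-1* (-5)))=-142.60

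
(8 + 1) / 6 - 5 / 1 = -7/2 = -3.50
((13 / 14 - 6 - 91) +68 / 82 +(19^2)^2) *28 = 149499170/41 = 3646321.22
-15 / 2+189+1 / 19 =6899/38 = 181.55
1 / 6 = 0.17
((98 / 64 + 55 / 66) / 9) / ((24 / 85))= 19295/20736 = 0.93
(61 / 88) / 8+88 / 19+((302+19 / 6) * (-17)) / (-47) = 217076027/1886016 = 115.10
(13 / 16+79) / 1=1277/16 = 79.81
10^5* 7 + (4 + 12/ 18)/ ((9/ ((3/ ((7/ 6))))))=2100004/3 = 700001.33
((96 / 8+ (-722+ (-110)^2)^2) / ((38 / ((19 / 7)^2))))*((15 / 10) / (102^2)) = 21961777/6069 = 3618.68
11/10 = 1.10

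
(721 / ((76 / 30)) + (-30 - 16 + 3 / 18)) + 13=14351/57 = 251.77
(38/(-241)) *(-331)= 12578/241 = 52.19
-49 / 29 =-1.69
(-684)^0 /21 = 0.05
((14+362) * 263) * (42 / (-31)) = -4153296/31 = -133977.29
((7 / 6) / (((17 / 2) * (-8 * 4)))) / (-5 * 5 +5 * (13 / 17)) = 7/34560 = 0.00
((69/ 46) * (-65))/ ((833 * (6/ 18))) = -585/1666 = -0.35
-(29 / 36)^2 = -841/1296 = -0.65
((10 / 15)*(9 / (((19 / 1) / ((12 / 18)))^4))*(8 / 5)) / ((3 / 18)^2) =1024/1954815 = 0.00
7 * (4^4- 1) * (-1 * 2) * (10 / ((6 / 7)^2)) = -145775/3 = -48591.67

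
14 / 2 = 7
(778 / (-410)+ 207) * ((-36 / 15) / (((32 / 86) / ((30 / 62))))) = -8135901/12710 = -640.12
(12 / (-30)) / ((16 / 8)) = -1/5 = -0.20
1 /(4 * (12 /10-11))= -5/196 = -0.03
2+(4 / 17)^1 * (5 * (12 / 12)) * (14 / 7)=74/17 = 4.35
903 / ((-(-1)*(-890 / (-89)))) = 903/10 = 90.30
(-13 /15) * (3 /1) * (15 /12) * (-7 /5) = 91/20 = 4.55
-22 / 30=-11/15 = -0.73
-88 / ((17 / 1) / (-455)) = 40040/17 = 2355.29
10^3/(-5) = -200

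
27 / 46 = 0.59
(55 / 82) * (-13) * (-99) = 70785/82 = 863.23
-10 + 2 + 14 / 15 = -106/15 = -7.07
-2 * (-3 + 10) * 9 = -126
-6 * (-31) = 186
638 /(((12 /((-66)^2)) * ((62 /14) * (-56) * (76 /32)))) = -231594/589 = -393.20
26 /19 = 1.37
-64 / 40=-8/5 = -1.60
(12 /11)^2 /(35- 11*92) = -144/118217 = 0.00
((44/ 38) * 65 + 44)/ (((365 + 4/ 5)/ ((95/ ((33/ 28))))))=144200/5487 = 26.28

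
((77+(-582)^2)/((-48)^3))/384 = -338801/42467328 = -0.01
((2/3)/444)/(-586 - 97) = -1/454878 = 0.00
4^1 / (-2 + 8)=2/3 = 0.67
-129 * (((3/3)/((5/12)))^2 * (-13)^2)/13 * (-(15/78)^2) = 4644/13 = 357.23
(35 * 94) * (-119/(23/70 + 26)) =-14870.16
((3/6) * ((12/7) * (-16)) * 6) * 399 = -32832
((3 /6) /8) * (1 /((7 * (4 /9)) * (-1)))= -0.02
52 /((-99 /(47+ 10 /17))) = -42068/1683 = -25.00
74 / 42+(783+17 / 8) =132197/168 = 786.89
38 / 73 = 0.52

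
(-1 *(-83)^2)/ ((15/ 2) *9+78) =-13778/291 = -47.35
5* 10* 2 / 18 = 5.56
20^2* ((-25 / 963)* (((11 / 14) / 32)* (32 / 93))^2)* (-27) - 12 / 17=-176244328/256964673 = -0.69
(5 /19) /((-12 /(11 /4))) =-55/912 = -0.06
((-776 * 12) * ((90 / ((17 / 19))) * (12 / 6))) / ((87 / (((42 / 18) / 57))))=-434560/493 = -881.46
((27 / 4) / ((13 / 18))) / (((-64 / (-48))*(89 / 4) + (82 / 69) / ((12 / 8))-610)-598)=-50301/6337526 = -0.01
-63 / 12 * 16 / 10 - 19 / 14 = -683/70 = -9.76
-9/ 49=-0.18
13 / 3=4.33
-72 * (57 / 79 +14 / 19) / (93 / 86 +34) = -2.99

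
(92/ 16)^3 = 12167/64 = 190.11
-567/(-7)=81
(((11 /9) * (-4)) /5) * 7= -308/45 = -6.84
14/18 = 7/9 = 0.78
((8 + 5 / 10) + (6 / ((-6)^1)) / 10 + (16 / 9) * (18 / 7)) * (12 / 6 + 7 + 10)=8626/35 = 246.46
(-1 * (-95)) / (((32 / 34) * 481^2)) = 1615/3701776 = 0.00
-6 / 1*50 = -300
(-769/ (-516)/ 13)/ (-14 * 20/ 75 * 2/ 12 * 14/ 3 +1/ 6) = -34605/826202 = -0.04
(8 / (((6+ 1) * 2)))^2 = 16/49 = 0.33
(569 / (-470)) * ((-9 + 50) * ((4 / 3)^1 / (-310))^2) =-46658/50812875 = 0.00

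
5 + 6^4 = 1301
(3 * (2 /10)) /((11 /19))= 57/55 = 1.04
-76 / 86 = -38/43 = -0.88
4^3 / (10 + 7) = 64/17 = 3.76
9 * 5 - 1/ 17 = 764/17 = 44.94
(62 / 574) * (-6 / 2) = -0.32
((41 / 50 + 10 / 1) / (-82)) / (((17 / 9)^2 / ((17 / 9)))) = -0.07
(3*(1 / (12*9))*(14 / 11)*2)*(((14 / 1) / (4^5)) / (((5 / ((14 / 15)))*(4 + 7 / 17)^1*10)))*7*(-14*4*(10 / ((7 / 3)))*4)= -40817/1485000 = -0.03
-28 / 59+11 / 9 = 397/531 = 0.75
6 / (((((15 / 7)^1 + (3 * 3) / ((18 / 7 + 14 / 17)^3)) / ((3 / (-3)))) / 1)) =-923149696/365084659 = -2.53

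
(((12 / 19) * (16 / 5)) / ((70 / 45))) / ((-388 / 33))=-7128/64505 = -0.11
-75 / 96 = -25/32 = -0.78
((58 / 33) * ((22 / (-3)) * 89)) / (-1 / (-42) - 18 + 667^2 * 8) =-144536/448445847 = 0.00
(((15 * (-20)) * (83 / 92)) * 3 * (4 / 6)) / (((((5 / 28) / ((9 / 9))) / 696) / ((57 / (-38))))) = 72787680/23 = 3164681.74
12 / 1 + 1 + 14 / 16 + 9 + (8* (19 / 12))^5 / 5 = 634103689/9720 = 65237.01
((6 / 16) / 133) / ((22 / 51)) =153/23408 = 0.01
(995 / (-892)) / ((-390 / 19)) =3781/69576 = 0.05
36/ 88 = 9/22 = 0.41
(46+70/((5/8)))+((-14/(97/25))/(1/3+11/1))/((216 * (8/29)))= 150067117/949824 = 157.99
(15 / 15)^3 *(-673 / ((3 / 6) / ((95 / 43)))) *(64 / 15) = -1636736/129 = -12687.88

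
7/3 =2.33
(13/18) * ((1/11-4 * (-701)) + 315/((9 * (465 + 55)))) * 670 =358221865/264 = 1356901.00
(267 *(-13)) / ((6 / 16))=-9256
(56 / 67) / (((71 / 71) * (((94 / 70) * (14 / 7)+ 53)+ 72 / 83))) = 162680/11007229 = 0.01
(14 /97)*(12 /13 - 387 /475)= 9366/598975 = 0.02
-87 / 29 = -3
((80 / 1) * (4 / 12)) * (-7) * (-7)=3920/3 = 1306.67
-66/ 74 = -33/37 = -0.89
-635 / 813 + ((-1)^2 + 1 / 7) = 2059/5691 = 0.36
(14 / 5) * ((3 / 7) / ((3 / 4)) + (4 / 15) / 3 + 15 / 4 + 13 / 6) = 18.42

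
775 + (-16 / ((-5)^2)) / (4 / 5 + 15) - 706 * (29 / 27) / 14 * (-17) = 126596056/74655 = 1695.75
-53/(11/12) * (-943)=599748/11 = 54522.55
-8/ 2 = -4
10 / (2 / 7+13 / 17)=238/25 = 9.52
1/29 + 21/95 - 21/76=-229/11020 = -0.02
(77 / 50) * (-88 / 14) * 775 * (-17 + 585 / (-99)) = 171864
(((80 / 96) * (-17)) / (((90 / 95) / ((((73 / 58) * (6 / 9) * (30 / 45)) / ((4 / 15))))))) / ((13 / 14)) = -33.78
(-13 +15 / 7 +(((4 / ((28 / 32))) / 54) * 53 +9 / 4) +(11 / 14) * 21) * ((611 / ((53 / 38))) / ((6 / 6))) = 15521233/2862 = 5423.21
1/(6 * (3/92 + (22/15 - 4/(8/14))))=-230/7591 = -0.03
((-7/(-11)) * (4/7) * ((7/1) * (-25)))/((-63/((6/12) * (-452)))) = -22600/99 = -228.28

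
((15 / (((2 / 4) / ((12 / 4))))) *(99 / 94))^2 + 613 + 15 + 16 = 9628.62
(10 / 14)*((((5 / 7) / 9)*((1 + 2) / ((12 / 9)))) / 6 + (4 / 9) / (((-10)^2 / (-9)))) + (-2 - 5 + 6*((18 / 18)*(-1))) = -76483/5880 = -13.01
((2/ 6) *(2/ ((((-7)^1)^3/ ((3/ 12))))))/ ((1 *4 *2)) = -1/16464 = 0.00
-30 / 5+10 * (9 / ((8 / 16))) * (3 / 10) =48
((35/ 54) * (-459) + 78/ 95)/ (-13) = 56369/2470 = 22.82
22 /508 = 11/254 = 0.04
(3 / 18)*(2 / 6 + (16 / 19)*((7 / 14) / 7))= 157/2394 = 0.07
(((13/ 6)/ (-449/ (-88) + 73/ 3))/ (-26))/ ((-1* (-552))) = -11/2144796 = 0.00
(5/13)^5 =0.01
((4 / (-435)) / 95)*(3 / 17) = -4/234175 = 0.00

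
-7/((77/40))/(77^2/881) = -35240/65219 = -0.54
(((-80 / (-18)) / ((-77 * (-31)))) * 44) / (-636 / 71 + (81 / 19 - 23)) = -2698/912051 = 0.00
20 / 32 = 5/8 = 0.62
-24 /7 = -3.43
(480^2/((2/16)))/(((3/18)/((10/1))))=110592000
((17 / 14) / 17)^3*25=25/2744 = 0.01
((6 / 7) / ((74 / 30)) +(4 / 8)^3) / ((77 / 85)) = 7565/14504 = 0.52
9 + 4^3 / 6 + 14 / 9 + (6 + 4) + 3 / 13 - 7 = 2861/117 = 24.45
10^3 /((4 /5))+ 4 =1254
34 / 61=0.56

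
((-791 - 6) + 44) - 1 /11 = -8284/11 = -753.09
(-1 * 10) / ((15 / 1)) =-2/3 = -0.67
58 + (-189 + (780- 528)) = 121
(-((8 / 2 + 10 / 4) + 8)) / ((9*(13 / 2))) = -29/117 = -0.25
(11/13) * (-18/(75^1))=-66/325 = -0.20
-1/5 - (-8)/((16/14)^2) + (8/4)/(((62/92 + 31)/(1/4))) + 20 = 1511829/58280 = 25.94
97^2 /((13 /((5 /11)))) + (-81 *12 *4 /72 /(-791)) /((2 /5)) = 37231900/113113 = 329.16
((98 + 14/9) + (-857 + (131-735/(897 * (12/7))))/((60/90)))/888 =-21316195/19116864 = -1.12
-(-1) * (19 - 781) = -762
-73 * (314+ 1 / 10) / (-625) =229293/6250 = 36.69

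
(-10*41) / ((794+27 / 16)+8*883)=-0.05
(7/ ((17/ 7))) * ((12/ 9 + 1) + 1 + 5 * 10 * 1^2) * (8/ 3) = 409.93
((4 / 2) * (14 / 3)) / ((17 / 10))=280/51 = 5.49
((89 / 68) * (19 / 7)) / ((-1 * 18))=-1691/8568 = -0.20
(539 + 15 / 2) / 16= 1093/32 = 34.16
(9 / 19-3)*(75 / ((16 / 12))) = -2700/19 = -142.11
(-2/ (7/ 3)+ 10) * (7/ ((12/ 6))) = 32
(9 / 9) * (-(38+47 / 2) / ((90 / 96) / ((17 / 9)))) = -5576/45 = -123.91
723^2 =522729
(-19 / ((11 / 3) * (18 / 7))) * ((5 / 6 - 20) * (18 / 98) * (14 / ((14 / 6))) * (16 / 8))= 6555/77 = 85.13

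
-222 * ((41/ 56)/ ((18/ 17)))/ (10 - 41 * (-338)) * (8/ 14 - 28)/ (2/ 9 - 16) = -232101/12061693 = -0.02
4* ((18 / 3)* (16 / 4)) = 96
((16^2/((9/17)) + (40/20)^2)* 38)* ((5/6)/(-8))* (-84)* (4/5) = 1167208/9 = 129689.78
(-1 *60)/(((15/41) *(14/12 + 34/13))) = -12792/295 = -43.36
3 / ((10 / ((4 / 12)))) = 1/10 = 0.10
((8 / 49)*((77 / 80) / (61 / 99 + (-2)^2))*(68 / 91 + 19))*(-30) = -20.17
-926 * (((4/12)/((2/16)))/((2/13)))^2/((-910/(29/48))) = 174551/945 = 184.71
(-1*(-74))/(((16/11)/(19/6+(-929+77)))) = -43184.40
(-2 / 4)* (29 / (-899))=1/62 = 0.02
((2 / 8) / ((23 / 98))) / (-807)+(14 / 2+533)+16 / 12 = 20095327/37122 = 541.33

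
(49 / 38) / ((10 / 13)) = 637/380 = 1.68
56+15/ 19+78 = 2561/19 = 134.79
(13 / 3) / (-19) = -13/57 = -0.23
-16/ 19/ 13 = -16/247 = -0.06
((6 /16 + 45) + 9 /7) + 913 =53741/56 = 959.66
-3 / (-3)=1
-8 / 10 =-0.80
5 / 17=0.29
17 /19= 0.89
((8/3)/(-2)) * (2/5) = -8/15 = -0.53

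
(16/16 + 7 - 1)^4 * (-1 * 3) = -7203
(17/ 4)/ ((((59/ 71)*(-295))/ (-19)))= 22933/69620 = 0.33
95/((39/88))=8360/39 = 214.36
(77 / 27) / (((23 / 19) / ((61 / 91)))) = 12749/8073 = 1.58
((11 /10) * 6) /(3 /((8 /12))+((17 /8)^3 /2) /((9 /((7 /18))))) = 5474304/3904435 = 1.40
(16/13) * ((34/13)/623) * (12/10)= 3264/526435 = 0.01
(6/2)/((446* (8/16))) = 3/223 = 0.01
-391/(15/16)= -6256/15 = -417.07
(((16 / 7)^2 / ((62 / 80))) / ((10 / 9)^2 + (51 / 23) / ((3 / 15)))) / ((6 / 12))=7630848/6973729 = 1.09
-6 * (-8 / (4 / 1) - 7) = 54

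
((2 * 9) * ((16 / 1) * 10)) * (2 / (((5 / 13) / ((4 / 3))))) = 19968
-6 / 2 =-3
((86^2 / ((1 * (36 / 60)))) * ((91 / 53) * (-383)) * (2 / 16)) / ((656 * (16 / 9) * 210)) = -9206171/2225152 = -4.14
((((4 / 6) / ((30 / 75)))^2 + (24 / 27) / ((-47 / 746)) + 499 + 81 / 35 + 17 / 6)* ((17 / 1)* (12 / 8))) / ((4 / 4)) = 248069117/19740 = 12566.82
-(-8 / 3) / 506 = 4/759 = 0.01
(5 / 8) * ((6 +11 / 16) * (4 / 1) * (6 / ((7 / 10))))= 8025/56 = 143.30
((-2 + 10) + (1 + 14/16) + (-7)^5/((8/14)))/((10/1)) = -235219/80 = -2940.24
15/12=5/4 = 1.25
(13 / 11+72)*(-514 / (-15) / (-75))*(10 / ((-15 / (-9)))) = -165508/825 = -200.62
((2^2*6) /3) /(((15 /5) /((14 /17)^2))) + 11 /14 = 31489/12138 = 2.59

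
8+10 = 18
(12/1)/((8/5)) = 15/2 = 7.50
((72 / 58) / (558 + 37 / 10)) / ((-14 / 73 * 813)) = -4380/309008021 = 0.00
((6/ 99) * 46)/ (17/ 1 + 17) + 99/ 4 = 55723/2244 = 24.83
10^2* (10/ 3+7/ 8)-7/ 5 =12583/30 = 419.43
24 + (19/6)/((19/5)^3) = 52109/2166 = 24.06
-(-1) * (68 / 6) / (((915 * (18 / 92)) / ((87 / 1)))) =45356/8235 = 5.51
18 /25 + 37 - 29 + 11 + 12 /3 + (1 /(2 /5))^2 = 2997/100 = 29.97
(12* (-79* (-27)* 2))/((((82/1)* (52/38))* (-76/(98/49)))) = -6399/533 = -12.01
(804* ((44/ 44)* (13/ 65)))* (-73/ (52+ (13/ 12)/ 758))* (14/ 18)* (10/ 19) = -92.41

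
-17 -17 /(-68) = -67/4 = -16.75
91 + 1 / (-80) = 7279/80 = 90.99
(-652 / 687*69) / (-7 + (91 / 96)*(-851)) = 1439616/17887877 = 0.08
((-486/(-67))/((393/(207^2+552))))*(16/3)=37498464/8777 = 4272.36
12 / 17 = 0.71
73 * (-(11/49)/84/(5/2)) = -803/10290 = -0.08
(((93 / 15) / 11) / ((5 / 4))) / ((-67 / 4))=-496/18425 = -0.03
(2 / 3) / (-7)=-2/21 = -0.10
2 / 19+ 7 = 135/19 = 7.11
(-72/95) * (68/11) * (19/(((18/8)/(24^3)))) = -30081024/55 = -546927.71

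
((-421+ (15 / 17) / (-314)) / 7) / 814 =-2247313/30415924 = -0.07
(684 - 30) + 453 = 1107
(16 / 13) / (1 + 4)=16/65 = 0.25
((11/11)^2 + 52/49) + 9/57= 2.22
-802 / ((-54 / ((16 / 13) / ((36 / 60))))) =32080/1053 = 30.47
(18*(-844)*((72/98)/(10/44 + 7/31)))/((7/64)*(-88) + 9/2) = 994650624/206927 = 4806.77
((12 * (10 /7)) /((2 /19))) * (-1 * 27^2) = -831060/7 = -118722.86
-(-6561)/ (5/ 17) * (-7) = -156151.80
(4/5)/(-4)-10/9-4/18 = -23/15 = -1.53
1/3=0.33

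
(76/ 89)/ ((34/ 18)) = 684/1513 = 0.45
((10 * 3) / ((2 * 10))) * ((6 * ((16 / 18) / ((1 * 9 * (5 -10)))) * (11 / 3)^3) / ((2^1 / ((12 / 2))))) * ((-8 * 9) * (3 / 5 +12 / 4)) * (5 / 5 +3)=681472/25 = 27258.88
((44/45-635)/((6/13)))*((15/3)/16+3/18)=-8530769/12960 = -658.24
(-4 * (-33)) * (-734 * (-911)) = 88264968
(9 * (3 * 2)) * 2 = 108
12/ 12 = 1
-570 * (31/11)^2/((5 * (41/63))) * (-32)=44519.42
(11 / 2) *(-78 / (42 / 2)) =-20.43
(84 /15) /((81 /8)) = 224/405 = 0.55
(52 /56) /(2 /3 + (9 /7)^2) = 273/682 = 0.40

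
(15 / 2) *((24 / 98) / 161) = 90/7889 = 0.01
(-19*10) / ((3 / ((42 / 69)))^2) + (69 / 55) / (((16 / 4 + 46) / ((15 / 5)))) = -101424473/13092750 = -7.75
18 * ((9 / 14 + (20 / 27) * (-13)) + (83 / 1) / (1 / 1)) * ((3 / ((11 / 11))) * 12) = 335724/7 = 47960.57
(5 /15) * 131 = 131/3 = 43.67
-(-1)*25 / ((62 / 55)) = 1375/62 = 22.18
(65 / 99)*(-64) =-4160/99 = -42.02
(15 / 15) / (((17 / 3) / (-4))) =-12/17 = -0.71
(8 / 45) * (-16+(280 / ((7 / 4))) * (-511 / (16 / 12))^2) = 188006992/45 = 4177933.16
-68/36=-17/9 = -1.89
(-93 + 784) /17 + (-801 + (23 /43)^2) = -23891181/31433 = -760.07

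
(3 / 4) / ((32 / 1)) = 3/128 = 0.02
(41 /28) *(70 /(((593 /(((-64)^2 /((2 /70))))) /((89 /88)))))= 163475200/6523 = 25061.35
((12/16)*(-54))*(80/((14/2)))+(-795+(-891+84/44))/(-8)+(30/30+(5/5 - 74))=-199797/616 = -324.35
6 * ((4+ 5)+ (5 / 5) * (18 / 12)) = 63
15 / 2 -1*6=3/2 = 1.50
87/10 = 8.70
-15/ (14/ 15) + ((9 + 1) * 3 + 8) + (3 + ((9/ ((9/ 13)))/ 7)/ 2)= 181/7 = 25.86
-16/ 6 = -8/3 = -2.67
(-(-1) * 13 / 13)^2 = 1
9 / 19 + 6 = 6.47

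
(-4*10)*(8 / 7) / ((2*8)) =-20/7 = -2.86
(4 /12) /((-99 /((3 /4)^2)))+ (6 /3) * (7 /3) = 821/176 = 4.66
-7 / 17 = -0.41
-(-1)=1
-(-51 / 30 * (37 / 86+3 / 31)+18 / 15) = -8107/26660 = -0.30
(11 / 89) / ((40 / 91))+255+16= 965761/3560 = 271.28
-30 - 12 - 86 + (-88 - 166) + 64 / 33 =-12542/33 = -380.06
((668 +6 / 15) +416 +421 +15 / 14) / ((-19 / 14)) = -105453/95 = -1110.03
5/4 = 1.25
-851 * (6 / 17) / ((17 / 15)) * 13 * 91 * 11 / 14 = -246333.58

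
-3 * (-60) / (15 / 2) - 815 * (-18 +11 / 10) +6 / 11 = 303557/22 = 13798.05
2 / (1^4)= 2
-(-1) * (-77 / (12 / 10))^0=1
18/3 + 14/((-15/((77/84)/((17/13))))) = 5.35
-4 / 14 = -2/7 = -0.29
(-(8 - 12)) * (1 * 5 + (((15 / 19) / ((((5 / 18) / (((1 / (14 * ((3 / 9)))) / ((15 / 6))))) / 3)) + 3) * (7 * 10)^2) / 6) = 231940/19 = 12207.37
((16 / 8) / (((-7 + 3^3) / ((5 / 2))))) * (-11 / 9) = -0.31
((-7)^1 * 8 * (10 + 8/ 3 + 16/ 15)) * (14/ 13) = -161504/195 = -828.23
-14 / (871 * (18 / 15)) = -35/2613 = -0.01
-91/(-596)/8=91/4768 = 0.02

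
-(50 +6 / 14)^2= -124609/49 = -2543.04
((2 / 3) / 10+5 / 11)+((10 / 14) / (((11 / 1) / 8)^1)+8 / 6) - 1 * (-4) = 2454/385 = 6.37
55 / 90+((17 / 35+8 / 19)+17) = 221659/11970 = 18.52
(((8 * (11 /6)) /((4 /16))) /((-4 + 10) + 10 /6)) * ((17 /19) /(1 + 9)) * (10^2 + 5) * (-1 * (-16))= 1150.24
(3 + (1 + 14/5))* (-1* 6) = -204/5 = -40.80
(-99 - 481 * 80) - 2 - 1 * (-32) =-38549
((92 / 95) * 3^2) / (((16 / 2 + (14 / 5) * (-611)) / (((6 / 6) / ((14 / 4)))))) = -92/62909 = 0.00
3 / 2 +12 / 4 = 4.50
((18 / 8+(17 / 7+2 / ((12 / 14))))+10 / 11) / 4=7319/3696 = 1.98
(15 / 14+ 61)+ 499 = 7855/14 = 561.07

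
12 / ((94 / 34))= 204/47 = 4.34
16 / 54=8/27 = 0.30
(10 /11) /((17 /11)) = 10/17 = 0.59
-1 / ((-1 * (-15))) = -1/15 = -0.07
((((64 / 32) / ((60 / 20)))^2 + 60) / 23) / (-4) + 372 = 76868/207 = 371.34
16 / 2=8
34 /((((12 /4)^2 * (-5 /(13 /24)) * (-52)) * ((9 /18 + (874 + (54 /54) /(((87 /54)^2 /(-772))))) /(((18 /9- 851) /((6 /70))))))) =-28322357/209661048 = -0.14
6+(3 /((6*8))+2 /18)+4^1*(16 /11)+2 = 22163/1584 = 13.99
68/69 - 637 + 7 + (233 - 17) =-28498/69 = -413.01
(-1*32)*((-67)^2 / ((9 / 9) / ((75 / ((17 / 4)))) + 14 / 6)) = -14364800/239 = -60103.77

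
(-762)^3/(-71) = 442450728/71 = 6231700.39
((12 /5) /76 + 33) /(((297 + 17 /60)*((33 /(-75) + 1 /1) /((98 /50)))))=131796/338903 = 0.39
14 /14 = 1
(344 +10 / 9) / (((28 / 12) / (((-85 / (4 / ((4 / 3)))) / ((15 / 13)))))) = -686426/189 = -3631.88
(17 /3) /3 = 1.89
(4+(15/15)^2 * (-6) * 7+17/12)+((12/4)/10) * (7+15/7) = -33.84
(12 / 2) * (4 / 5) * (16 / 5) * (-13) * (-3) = 14976/25 = 599.04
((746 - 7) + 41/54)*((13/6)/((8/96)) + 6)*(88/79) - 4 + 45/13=731174957/27729 = 26368.60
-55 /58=-0.95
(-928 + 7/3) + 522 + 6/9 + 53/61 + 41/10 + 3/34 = -2063334/5185 = -397.94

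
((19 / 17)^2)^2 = 130321/83521 = 1.56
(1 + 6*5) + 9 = 40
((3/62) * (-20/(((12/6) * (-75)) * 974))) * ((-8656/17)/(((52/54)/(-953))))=55681884/16682185 = 3.34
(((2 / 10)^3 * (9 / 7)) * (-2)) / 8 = -9/3500 = 0.00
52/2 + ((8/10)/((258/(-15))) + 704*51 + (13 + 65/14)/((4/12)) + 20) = 21673735/602 = 36002.88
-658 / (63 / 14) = -1316/9 = -146.22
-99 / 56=-1.77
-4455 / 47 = -94.79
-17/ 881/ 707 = -17/622867 = 0.00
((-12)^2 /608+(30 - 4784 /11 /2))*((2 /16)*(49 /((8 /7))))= -26842151/26752 = -1003.37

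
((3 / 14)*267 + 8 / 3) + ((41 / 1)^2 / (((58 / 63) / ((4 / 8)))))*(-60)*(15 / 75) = -13270843/1218 = -10895.60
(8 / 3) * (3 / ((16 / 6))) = 3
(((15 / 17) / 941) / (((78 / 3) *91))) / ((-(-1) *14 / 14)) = 15/37848902 = 0.00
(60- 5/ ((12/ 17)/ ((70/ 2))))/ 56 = -2255/672 = -3.36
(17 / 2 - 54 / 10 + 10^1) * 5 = 131/2 = 65.50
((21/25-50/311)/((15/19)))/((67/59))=5920001/7813875 = 0.76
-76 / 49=-1.55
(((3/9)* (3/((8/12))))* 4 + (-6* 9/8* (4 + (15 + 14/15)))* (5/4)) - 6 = -2691/16 = -168.19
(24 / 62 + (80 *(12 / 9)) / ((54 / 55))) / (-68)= -68443/42687 = -1.60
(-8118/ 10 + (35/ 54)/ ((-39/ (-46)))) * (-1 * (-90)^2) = 85402040/13 = 6569387.69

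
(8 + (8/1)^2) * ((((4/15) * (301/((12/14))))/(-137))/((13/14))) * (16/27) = -7551488/240435 = -31.41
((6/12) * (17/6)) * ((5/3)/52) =85/1872 = 0.05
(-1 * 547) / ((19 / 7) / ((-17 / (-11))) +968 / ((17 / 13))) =-65093/88297 = -0.74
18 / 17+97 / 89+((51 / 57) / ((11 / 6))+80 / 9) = 32801425/2845953 = 11.53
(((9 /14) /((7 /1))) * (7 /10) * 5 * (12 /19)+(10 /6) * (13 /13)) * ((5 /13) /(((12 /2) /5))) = 9325/15561 = 0.60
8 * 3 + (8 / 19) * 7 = 512/19 = 26.95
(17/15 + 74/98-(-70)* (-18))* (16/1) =-14795392/735 = -20129.79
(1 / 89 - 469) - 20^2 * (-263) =9321060/89 = 104731.01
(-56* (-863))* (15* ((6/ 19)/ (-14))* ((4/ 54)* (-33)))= 39970.53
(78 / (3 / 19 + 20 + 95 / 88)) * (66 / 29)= 8607456/1029761 = 8.36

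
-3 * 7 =-21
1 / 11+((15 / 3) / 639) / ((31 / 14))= 20579/217899 = 0.09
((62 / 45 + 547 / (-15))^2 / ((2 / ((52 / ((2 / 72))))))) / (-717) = -259297064/161325 = -1607.30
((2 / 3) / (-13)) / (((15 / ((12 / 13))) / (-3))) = 8/845 = 0.01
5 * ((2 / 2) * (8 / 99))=40/99 = 0.40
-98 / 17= -5.76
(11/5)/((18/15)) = 11/6 = 1.83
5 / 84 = 0.06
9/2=4.50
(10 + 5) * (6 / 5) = 18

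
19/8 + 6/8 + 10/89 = 2305/712 = 3.24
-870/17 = -51.18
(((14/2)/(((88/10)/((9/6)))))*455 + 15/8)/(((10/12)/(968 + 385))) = 884493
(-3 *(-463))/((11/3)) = 4167/11 = 378.82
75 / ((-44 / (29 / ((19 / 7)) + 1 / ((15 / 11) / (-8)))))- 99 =-89629/836 = -107.21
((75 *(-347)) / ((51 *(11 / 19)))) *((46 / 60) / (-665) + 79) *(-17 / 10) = 546881369/4620 = 118372.59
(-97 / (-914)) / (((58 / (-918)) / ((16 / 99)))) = -39576/145783 = -0.27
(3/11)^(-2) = 121/9 = 13.44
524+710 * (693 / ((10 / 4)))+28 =197364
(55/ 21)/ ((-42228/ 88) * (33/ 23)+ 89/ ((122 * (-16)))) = -107360/28224861 = 0.00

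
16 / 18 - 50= -442/9 = -49.11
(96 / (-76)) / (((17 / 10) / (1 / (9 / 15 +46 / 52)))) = -31200/62339 = -0.50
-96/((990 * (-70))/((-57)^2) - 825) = 34656/305525 = 0.11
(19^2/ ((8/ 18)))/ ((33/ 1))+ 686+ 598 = 57579/44 = 1308.61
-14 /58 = -7/29 = -0.24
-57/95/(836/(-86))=129/2090 = 0.06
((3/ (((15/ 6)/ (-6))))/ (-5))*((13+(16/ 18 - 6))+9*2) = 932/25 = 37.28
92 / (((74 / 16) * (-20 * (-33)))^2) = 368/37271025 = 0.00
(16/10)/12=2/15 = 0.13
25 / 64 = 0.39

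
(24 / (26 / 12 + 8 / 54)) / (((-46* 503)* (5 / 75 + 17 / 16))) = -31104/78379975 = 0.00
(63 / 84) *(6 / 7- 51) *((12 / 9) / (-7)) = 351/49 = 7.16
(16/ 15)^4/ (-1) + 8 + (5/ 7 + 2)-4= 5.42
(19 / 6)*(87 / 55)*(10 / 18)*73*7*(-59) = -16612099/198 = -83899.49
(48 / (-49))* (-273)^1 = 1872/7 = 267.43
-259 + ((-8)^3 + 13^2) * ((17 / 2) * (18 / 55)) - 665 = -103299/55 = -1878.16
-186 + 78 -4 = -112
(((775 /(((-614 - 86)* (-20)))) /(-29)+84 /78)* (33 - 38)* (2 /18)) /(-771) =226957/292992336 = 0.00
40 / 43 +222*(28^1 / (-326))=-127124/7009 = -18.14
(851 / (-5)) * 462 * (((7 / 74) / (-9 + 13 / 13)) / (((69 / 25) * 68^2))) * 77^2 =15978655/36992 = 431.95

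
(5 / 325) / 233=1/15145 = 0.00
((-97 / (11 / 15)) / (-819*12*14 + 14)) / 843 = 485/425253598 = 0.00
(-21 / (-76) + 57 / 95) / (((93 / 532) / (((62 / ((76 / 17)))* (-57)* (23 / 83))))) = -1098.10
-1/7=-0.14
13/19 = 0.68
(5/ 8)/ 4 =5/32 = 0.16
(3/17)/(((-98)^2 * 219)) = 1/11918564 = 0.00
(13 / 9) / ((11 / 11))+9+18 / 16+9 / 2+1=1229/72 = 17.07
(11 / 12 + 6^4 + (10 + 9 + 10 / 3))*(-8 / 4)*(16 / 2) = -21108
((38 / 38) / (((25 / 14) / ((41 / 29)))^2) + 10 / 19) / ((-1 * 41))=-11516294/409461875 = -0.03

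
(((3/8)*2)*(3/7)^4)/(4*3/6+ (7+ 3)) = 81/38416 = 0.00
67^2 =4489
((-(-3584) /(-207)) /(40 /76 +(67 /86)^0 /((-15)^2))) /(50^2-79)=-1702400/126344727 = -0.01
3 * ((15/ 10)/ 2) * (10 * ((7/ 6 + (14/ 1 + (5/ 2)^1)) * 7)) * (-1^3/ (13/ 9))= -50085/26 = -1926.35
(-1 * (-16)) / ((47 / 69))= 1104/47 = 23.49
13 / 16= 0.81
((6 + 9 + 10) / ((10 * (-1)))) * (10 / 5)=-5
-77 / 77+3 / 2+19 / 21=59/42 = 1.40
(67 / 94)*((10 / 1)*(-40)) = -13400/47 = -285.11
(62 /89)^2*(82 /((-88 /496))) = -224.29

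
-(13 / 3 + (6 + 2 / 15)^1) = -157/15 = -10.47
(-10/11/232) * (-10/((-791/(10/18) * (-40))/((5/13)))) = 125/472359888 = 0.00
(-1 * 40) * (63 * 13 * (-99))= 3243240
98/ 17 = 5.76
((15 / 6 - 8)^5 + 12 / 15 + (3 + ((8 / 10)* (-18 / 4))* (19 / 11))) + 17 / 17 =-5034.26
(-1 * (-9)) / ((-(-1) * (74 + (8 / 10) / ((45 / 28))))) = 2025/16762 = 0.12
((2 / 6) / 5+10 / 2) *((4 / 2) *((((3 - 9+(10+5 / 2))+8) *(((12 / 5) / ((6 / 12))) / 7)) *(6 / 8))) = 13224/175 = 75.57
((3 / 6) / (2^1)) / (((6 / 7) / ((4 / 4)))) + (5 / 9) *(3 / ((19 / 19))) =47/24 = 1.96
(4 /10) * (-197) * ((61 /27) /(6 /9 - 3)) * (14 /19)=48068/855 = 56.22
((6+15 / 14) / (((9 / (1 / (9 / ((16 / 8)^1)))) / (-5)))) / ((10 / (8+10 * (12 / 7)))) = -968/441 = -2.20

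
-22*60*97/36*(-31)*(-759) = -83684810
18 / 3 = 6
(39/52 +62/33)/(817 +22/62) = 10757/3344616 = 0.00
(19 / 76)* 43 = 43/4 = 10.75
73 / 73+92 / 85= 177/85 = 2.08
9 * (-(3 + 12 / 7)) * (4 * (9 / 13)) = -10692/91 = -117.49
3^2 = 9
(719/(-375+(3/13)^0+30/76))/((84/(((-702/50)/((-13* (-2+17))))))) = -40983/24844750 = 0.00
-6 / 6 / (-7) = 1/7 = 0.14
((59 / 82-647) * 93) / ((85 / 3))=-2957121/1394 = -2121.32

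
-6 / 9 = -2/3 = -0.67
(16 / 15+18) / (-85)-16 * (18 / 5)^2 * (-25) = 6609314/1275 = 5183.78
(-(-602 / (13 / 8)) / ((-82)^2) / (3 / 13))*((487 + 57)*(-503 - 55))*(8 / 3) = -324868096/1681 = -193258.83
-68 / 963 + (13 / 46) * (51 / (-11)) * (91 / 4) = -58238311/1949112 = -29.88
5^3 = 125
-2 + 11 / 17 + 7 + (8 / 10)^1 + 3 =9.45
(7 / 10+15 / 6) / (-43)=-16/215 = -0.07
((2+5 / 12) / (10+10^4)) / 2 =29/240240 = 0.00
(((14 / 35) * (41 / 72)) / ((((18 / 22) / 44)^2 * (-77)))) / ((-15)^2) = -218284/5740875 = -0.04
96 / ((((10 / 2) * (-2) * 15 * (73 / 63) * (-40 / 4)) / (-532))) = -268128/9125 = -29.38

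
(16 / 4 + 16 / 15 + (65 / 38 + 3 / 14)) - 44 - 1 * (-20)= -33932/1995 = -17.01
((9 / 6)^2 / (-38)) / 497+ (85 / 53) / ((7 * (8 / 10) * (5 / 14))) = 3210143/4003832 = 0.80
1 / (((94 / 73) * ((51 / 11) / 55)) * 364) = 44165/1745016 = 0.03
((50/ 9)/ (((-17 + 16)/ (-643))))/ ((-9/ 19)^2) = 15920.64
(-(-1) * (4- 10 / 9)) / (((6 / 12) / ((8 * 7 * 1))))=2912/9 = 323.56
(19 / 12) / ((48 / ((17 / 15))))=323/8640 = 0.04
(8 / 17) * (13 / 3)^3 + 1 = 18035/459 = 39.29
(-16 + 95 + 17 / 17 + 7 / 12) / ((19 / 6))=967/38 = 25.45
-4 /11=-0.36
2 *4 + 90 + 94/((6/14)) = 952/3 = 317.33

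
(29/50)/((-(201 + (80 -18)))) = -29/13150 = 0.00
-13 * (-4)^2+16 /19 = -3936/19 = -207.16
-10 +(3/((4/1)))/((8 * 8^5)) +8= -2.00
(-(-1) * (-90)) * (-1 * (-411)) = -36990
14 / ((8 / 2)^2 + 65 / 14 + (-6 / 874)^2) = 37429924/55190167 = 0.68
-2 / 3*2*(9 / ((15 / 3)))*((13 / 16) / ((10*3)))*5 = -13/40 = -0.32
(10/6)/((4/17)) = 85/12 = 7.08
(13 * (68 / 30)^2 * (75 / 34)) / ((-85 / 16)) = -416/15 = -27.73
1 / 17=0.06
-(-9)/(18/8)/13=4/13 = 0.31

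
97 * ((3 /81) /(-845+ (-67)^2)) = 97/98388 = 0.00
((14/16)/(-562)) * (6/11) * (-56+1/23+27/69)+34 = 9682067/284372 = 34.05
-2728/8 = -341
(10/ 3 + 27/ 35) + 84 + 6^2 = 13031/105 = 124.10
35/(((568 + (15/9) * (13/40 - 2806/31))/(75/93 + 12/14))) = 2888/20717 = 0.14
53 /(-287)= -53/287 = -0.18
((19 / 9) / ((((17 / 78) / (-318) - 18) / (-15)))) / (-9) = -261820/1339467 = -0.20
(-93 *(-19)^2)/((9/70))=-783370/3 = -261123.33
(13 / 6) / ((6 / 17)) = 221/36 = 6.14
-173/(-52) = 173/52 = 3.33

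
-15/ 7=-2.14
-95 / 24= -3.96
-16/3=-5.33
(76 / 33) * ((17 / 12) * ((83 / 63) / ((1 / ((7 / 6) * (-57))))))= -509371/1782 = -285.84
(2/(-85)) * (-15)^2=-90/17 = -5.29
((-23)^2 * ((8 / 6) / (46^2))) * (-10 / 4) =-5/6 = -0.83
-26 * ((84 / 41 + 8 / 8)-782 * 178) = 148379686/41 = 3619016.73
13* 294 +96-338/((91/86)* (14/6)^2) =1323750/343 = 3859.33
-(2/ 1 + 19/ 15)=-49/15 = -3.27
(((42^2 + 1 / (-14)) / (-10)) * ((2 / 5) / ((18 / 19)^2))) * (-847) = 215740459/3240 = 66586.56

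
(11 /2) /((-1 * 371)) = -11/742 = -0.01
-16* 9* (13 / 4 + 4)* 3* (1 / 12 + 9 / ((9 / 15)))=-47241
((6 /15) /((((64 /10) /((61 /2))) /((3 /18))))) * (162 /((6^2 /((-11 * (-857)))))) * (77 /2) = 132835857/256 = 518890.07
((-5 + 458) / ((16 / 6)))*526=357417/4 = 89354.25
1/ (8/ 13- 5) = -13/57 = -0.23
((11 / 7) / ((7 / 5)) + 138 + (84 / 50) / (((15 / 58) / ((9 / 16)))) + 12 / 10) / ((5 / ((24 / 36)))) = 3527423/183750 = 19.20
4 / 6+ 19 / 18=31/18 = 1.72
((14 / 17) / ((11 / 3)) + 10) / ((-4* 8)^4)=239/24510464 = 0.00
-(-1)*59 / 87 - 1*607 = -52750/87 = -606.32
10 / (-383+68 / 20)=-25/949 = -0.03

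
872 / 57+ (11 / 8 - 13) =1675/456 = 3.67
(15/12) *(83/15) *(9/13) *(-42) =-5229/26 = -201.12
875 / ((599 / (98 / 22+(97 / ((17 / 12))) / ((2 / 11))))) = 62348125/112013 = 556.62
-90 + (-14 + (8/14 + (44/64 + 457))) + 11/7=39853/112 = 355.83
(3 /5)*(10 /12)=1/2 = 0.50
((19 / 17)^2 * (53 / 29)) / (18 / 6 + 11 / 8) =153064/293335 = 0.52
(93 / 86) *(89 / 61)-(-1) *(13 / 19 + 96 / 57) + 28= 3184205/99674 = 31.95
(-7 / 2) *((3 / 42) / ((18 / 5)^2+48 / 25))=-25/1488 = -0.02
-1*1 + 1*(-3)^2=8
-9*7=-63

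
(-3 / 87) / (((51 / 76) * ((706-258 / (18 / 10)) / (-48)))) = 456/104023 = 0.00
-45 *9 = -405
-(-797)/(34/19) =15143/34 = 445.38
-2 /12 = -1/6 = -0.17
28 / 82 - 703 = -28809/41 = -702.66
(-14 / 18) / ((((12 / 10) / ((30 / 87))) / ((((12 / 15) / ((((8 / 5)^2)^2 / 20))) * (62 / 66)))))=-3390625/6614784 = -0.51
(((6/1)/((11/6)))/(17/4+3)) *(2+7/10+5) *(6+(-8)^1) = -1008/145 = -6.95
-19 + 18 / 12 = -35/2 = -17.50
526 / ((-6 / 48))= -4208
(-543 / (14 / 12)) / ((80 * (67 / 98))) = -11403/1340 = -8.51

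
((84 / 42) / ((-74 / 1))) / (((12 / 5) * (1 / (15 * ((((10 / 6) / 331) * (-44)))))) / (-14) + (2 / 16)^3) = -4928000/9761821 = -0.50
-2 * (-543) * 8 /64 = 543/4 = 135.75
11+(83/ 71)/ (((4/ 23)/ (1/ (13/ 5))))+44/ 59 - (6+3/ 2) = 1488001/217828 = 6.83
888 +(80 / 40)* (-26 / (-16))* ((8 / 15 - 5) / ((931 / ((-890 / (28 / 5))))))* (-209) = 3046471/8232 = 370.08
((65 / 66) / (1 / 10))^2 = 105625/1089 = 96.99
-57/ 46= -1.24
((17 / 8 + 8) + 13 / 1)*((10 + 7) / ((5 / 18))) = 5661/4 = 1415.25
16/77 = 0.21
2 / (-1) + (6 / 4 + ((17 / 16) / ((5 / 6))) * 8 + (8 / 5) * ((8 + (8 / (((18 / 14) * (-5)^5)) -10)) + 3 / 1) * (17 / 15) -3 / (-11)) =546779323/46406250 = 11.78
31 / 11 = 2.82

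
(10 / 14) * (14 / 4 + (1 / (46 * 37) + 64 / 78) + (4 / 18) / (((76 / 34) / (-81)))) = -11765350/4414137 = -2.67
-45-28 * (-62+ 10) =1411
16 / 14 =8/7 = 1.14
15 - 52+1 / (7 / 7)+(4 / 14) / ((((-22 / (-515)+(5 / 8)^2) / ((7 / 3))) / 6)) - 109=-1939195/14283 = -135.77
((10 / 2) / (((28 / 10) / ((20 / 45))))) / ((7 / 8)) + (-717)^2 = 226713649/441 = 514089.91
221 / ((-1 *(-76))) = 221/76 = 2.91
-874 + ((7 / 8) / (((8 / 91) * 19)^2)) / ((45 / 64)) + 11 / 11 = -872.55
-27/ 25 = -1.08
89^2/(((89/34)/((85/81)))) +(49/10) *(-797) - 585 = -1065043/810 = -1314.87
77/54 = 1.43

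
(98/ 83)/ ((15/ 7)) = 686/1245 = 0.55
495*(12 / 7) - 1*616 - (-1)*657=6227/7 = 889.57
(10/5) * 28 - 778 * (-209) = 162658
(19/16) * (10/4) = 95/32 = 2.97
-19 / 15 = -1.27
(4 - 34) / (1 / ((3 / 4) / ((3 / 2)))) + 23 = 8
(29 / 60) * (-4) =-29/15 = -1.93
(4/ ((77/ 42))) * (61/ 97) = 1464/1067 = 1.37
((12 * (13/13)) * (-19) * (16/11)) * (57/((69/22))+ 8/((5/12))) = -15679104/1265 = -12394.55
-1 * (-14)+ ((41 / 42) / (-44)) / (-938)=24267977/1733424 = 14.00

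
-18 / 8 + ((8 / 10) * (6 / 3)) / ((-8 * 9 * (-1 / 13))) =-353/180 = -1.96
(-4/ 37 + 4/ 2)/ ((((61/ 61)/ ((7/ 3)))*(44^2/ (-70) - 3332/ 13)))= -111475/7170822 = -0.02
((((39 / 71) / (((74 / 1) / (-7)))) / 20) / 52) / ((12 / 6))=-21/840640 = 0.00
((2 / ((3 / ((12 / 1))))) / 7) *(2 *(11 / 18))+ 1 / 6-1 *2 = -55/126 = -0.44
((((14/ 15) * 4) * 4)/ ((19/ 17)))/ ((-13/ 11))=-41888/3705 = -11.31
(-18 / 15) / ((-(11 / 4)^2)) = 96/605 = 0.16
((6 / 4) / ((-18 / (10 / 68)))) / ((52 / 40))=-25/2652 = -0.01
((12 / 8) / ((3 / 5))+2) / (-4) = -9/8 = -1.12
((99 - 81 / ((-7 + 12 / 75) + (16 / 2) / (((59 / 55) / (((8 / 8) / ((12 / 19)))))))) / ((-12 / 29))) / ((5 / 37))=-162549843/109915 = -1478.87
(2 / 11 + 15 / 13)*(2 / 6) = 191/429 = 0.45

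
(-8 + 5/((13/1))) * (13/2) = -99/2 = -49.50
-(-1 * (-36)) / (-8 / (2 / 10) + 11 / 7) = 252/269 = 0.94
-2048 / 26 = -78.77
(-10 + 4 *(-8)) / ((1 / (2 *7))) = -588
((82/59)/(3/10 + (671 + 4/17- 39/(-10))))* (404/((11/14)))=9855580/9315097 = 1.06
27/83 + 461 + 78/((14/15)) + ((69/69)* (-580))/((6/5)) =107305/1743 = 61.56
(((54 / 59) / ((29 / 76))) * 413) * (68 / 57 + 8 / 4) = 91728/29 = 3163.03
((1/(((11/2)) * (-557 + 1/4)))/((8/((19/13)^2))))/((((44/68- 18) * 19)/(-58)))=-1102/71841055 = 0.00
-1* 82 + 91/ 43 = -3435/43 = -79.88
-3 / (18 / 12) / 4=-1/2 = -0.50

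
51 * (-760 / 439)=-38760/439 = -88.29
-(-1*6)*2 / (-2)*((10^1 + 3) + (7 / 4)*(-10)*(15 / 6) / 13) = -1503/26 = -57.81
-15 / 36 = -5/12 = -0.42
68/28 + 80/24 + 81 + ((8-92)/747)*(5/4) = 50327/581 = 86.62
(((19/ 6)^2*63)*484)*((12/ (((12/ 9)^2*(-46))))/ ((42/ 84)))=-8255709/92 = -89735.97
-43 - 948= -991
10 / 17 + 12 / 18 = 64/51 = 1.25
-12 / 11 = -1.09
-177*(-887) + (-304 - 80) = 156615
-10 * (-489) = 4890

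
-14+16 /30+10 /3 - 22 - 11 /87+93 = 26422/435 = 60.74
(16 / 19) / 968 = 2/2299 = 0.00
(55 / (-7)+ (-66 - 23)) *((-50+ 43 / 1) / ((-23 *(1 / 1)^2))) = -678/23 = -29.48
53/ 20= 2.65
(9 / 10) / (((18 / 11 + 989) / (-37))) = -0.03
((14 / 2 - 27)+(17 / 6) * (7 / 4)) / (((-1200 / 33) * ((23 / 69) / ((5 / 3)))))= 3971/1920 = 2.07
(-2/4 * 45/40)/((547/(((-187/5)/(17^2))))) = 99/743920 = 0.00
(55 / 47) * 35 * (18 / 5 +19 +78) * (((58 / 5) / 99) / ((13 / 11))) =2246398/5499 = 408.51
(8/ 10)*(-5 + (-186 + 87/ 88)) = -16721/110 = -152.01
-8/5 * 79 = -632/5 = -126.40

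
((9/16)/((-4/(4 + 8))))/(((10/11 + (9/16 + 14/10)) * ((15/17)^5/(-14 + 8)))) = 31236854/4738125 = 6.59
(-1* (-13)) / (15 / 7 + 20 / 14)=91/25 = 3.64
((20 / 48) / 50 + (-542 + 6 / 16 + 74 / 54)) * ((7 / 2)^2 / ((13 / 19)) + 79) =-113080199/2160 = -52351.94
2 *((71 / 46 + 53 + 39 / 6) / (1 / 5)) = 14040/23 = 610.43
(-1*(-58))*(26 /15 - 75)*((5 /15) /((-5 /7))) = 1983.08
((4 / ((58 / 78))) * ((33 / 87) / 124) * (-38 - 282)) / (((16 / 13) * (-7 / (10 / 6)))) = 185900/182497 = 1.02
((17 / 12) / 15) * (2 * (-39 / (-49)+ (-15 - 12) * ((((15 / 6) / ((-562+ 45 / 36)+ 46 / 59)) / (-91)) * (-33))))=19072759/120259230 = 0.16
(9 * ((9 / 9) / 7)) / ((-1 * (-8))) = 9/56 = 0.16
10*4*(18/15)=48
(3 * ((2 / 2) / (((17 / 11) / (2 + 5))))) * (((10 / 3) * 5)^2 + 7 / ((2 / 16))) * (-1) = -231308/51 = -4535.45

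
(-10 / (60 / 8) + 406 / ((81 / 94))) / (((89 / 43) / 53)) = 12030.74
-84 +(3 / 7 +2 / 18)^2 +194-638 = -2094476/3969 = -527.71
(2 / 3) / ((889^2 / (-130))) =-260/2370963 = 0.00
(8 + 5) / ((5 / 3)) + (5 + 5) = 89/5 = 17.80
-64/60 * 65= -208/3 = -69.33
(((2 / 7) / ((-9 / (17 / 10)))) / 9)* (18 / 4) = -17/630 = -0.03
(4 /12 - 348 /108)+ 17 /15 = -79/45 = -1.76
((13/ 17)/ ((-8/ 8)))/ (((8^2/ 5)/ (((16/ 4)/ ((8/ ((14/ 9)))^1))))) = -455/9792 = -0.05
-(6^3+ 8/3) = -656/3 = -218.67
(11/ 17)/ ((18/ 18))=11/17 = 0.65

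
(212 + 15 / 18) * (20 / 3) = 12770/9 = 1418.89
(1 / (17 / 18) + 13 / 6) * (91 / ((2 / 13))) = 389207/204 = 1907.88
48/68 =12/17 = 0.71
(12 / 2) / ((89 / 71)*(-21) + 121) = 0.06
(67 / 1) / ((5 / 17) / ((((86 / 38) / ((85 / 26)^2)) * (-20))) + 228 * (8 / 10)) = 0.37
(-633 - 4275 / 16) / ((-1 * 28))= 32.15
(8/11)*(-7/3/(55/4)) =-224/1815 = -0.12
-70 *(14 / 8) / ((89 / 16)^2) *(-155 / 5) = 972160/7921 = 122.73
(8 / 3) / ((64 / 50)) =25/12 = 2.08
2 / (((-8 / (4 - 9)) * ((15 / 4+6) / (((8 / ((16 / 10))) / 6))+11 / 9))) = 225/2326 = 0.10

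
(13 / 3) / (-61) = -13/183 = -0.07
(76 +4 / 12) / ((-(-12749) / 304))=3664/2013 = 1.82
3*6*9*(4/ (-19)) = -34.11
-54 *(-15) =810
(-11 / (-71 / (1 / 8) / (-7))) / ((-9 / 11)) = 0.17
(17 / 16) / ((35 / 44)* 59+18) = 187/11428 = 0.02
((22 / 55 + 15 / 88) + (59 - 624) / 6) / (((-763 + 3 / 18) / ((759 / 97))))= 370641/386060 = 0.96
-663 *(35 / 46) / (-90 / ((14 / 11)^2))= 75803/8349 = 9.08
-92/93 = -0.99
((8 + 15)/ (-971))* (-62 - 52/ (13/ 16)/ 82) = 59202/39811 = 1.49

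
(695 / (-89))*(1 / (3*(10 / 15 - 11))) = 695/2759 = 0.25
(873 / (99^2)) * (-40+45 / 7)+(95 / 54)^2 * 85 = 642369295/2469852 = 260.08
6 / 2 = 3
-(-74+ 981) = -907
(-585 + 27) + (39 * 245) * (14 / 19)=123168/19 = 6482.53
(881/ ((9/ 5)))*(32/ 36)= 35240/81 = 435.06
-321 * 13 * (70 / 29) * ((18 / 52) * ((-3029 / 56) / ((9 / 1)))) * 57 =277108065/232 = 1194431.31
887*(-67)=-59429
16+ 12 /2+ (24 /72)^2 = 199/9 = 22.11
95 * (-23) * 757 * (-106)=175328770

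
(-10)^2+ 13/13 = 101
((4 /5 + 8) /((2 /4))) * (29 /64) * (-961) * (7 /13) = -2145913/520 = -4126.76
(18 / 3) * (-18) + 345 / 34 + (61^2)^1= 123187/34 = 3623.15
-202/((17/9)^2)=-16362/289 = -56.62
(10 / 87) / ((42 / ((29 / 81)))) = 5/5103 = 0.00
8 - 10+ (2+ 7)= 7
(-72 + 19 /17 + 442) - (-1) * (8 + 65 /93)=600490/1581 = 379.82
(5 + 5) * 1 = 10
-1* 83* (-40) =3320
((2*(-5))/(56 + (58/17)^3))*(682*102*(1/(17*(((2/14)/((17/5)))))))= -598093881/58780 = -10175.13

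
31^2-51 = 910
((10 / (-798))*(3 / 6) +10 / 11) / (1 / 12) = 15850/1463 = 10.83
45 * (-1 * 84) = -3780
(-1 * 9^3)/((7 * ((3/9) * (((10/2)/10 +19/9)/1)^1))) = -39366/329 = -119.65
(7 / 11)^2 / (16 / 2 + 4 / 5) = 245/5324 = 0.05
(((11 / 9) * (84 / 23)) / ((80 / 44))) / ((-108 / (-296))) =62678/9315 = 6.73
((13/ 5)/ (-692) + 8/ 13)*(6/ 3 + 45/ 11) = 167567/44980 = 3.73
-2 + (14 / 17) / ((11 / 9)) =-248/187 = -1.33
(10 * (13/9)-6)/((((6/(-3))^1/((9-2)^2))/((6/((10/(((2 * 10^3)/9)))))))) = -744800/27 = -27585.19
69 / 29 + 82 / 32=2293/464 = 4.94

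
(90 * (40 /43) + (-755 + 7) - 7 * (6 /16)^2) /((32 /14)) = -12815635/44032 = -291.05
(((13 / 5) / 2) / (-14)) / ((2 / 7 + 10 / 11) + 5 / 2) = -143/5690 = -0.03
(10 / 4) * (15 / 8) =75/16 = 4.69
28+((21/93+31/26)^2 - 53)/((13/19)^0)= -14934451/649636 = -22.99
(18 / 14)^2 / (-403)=-81/19747 = 0.00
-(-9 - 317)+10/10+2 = 329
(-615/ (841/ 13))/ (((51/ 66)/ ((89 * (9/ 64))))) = -70443945/457504 = -153.97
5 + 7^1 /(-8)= 33/8 = 4.12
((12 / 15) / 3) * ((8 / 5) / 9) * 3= 32/225 = 0.14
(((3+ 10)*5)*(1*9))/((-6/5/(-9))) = 8775/2 = 4387.50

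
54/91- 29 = -2585/91 = -28.41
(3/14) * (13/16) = 0.17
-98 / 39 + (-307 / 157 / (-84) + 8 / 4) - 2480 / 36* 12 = -827.16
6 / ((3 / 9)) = 18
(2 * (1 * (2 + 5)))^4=38416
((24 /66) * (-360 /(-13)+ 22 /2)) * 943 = 1897316/143 = 13267.94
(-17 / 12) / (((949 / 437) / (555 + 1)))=-1032631/2847 = -362.71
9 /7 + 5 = 44/7 = 6.29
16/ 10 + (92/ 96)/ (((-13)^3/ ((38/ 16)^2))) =26955221/16872960 = 1.60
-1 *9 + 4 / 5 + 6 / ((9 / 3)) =-31/5 = -6.20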